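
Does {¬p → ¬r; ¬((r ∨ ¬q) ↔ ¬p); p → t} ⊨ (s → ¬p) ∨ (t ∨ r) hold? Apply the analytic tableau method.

Initial set: {(¬p → ¬r); ¬((r ∨ ¬q) ↔ ¬p); (p → t); ¬((s → ¬p) ∨ (t ∨ r))}.
¬((s → ¬p) ∨ (t ∨ r)): α-rule — add ¬(s → ¬p), ¬(t ∨ r).
¬(s → ¬p): α-rule — add s, ¬¬p.
¬(t ∨ r): α-rule — add ¬t, ¬r.
(¬p → ¬r): β-rule — branch into ¬¬p  //  ¬r.
  branch 1 (add ¬¬p):
    ¬((r ∨ ¬q) ↔ ¬p): β-rule — branch into (r ∨ ¬q), ¬¬p  //  ¬(r ∨ ¬q), ¬p.
      branch 1.1 (add (r ∨ ¬q), ¬¬p):
        (p → t): β-rule — branch into ¬p  //  t.
          branch 1.1.1 (add ¬p):
            × closes — contains both p and ¬p.
          branch 1.1.2 (add t):
            × closes — contains both t and ¬t.
      branch 1.2 (add ¬(r ∨ ¬q), ¬p):
        × closes — contains both p and ¬p.
  branch 2 (add ¬r):
    ¬((r ∨ ¬q) ↔ ¬p): β-rule — branch into (r ∨ ¬q), ¬¬p  //  ¬(r ∨ ¬q), ¬p.
      branch 2.1 (add (r ∨ ¬q), ¬¬p):
        (p → t): β-rule — branch into ¬p  //  t.
          branch 2.1.1 (add ¬p):
            × closes — contains both p and ¬p.
          branch 2.1.2 (add t):
            × closes — contains both t and ¬t.
      branch 2.2 (add ¬(r ∨ ¬q), ¬p):
        × closes — contains both p and ¬p.
All 6 branches close.
Every branch closed, so the premises entail the conclusion.

Yes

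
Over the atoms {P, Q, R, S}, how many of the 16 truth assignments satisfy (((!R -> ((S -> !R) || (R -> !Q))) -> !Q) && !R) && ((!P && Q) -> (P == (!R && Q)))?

Initial set: {((((!R -> ((S -> !R) || (R -> !Q))) -> !Q) && !R) && ((!P && Q) -> (P == (!R && Q))))}.
((((!R -> ((S -> !R) || (R -> !Q))) -> !Q) && !R) && ((!P && Q) -> (P == (!R && Q)))): α-rule — add (((!R -> ((S -> !R) || (R -> !Q))) -> !Q) && !R), ((!P && Q) -> (P == (!R && Q))).
(((!R -> ((S -> !R) || (R -> !Q))) -> !Q) && !R): α-rule — add ((!R -> ((S -> !R) || (R -> !Q))) -> !Q), !R.
((!P && Q) -> (P == (!R && Q))): β-rule — branch into !(!P && Q)  //  (P == (!R && Q)).
  branch 1 (add !(!P && Q)):
    ((!R -> ((S -> !R) || (R -> !Q))) -> !Q): β-rule — branch into !(!R -> ((S -> !R) || (R -> !Q)))  //  !Q.
      branch 1.1 (add !(!R -> ((S -> !R) || (R -> !Q)))):
        !(!R -> ((S -> !R) || (R -> !Q))): α-rule — add !R, !((S -> !R) || (R -> !Q)).
        !((S -> !R) || (R -> !Q)): α-rule — add !(S -> !R), !(R -> !Q).
        !(S -> !R): α-rule — add S, !!R.
        × closes — contains both R and !R.
      branch 1.2 (add !Q):
        !(!P && Q): β-rule — branch into !!P  //  !Q.
          branch 1.2.1 (add !!P):
            ○ open, literals {P=T, Q=F, R=F}.
          branch 1.2.2 (add !Q):
            ○ open, literals {Q=F, R=F}.
  branch 2 (add (P == (!R && Q))):
    ((!R -> ((S -> !R) || (R -> !Q))) -> !Q): β-rule — branch into !(!R -> ((S -> !R) || (R -> !Q)))  //  !Q.
      branch 2.1 (add !(!R -> ((S -> !R) || (R -> !Q)))):
        !(!R -> ((S -> !R) || (R -> !Q))): α-rule — add !R, !((S -> !R) || (R -> !Q)).
        !((S -> !R) || (R -> !Q)): α-rule — add !(S -> !R), !(R -> !Q).
        !(S -> !R): α-rule — add S, !!R.
        × closes — contains both R and !R.
      branch 2.2 (add !Q):
        (P == (!R && Q)): β-rule — branch into P, (!R && Q)  //  !P, !(!R && Q).
          branch 2.2.1 (add P, (!R && Q)):
            (!R && Q): α-rule — add !R, Q.
            × closes — contains both Q and !Q.
          branch 2.2.2 (add !P, !(!R && Q)):
            !(!R && Q): β-rule — branch into !!R  //  !Q.
              branch 2.2.2.1 (add !!R):
                × closes — contains both R and !R.
              branch 2.2.2.2 (add !Q):
                ○ open, literals {P=F, Q=F, R=F}.
4 branches closed, 3 open.
Each open branch fixes some atoms; the unmentioned ones are free. Counting distinct full assignments: branch {P=T, Q=F, R=F} (S) contributes 2 new; branch {Q=F, R=F} (P, S) contributes 2 new; branch {P=F, Q=F, R=F} (S) contributes 0 new. Total: 4.

4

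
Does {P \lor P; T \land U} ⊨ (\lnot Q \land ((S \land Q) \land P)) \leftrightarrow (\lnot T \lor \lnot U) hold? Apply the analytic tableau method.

Initial set: {(P \lor P); (T \land U); \lnot ((\lnot Q \land ((S \land Q) \land P)) \leftrightarrow (\lnot T \lor \lnot U))}.
(T \land U): α-rule — add T, U.
(P \lor P): β-rule — branch into P  //  P.
  branch 1 (add P):
    \lnot ((\lnot Q \land ((S \land Q) \land P)) \leftrightarrow (\lnot T \lor \lnot U)): β-rule — branch into (\lnot Q \land ((S \land Q) \land P)), \lnot (\lnot T \lor \lnot U)  //  \lnot (\lnot Q \land ((S \land Q) \land P)), (\lnot T \lor \lnot U).
      branch 1.1 (add (\lnot Q \land ((S \land Q) \land P)), \lnot (\lnot T \lor \lnot U)):
        (\lnot Q \land ((S \land Q) \land P)): α-rule — add \lnot Q, ((S \land Q) \land P).
        \lnot (\lnot T \lor \lnot U): α-rule — add \lnot \lnot T, \lnot \lnot U.
        ((S \land Q) \land P): α-rule — add (S \land Q), P.
        (S \land Q): α-rule — add S, Q.
        × closes — contains both Q and \lnot Q.
      branch 1.2 (add \lnot (\lnot Q \land ((S \land Q) \land P)), (\lnot T \lor \lnot U)):
        \lnot (\lnot Q \land ((S \land Q) \land P)): β-rule — branch into \lnot \lnot Q  //  \lnot ((S \land Q) \land P).
          branch 1.2.1 (add \lnot \lnot Q):
            (\lnot T \lor \lnot U): β-rule — branch into \lnot T  //  \lnot U.
              branch 1.2.1.1 (add \lnot T):
                × closes — contains both T and \lnot T.
              branch 1.2.1.2 (add \lnot U):
                × closes — contains both U and \lnot U.
          branch 1.2.2 (add \lnot ((S \land Q) \land P)):
            (\lnot T \lor \lnot U): β-rule — branch into \lnot T  //  \lnot U.
              branch 1.2.2.1 (add \lnot T):
                × closes — contains both T and \lnot T.
              branch 1.2.2.2 (add \lnot U):
                × closes — contains both U and \lnot U.
  branch 2 (add P):
    \lnot ((\lnot Q \land ((S \land Q) \land P)) \leftrightarrow (\lnot T \lor \lnot U)): β-rule — branch into (\lnot Q \land ((S \land Q) \land P)), \lnot (\lnot T \lor \lnot U)  //  \lnot (\lnot Q \land ((S \land Q) \land P)), (\lnot T \lor \lnot U).
      branch 2.1 (add (\lnot Q \land ((S \land Q) \land P)), \lnot (\lnot T \lor \lnot U)):
        (\lnot Q \land ((S \land Q) \land P)): α-rule — add \lnot Q, ((S \land Q) \land P).
        \lnot (\lnot T \lor \lnot U): α-rule — add \lnot \lnot T, \lnot \lnot U.
        ((S \land Q) \land P): α-rule — add (S \land Q), P.
        (S \land Q): α-rule — add S, Q.
        × closes — contains both Q and \lnot Q.
      branch 2.2 (add \lnot (\lnot Q \land ((S \land Q) \land P)), (\lnot T \lor \lnot U)):
        \lnot (\lnot Q \land ((S \land Q) \land P)): β-rule — branch into \lnot \lnot Q  //  \lnot ((S \land Q) \land P).
          branch 2.2.1 (add \lnot \lnot Q):
            (\lnot T \lor \lnot U): β-rule — branch into \lnot T  //  \lnot U.
              branch 2.2.1.1 (add \lnot T):
                × closes — contains both T and \lnot T.
              branch 2.2.1.2 (add \lnot U):
                × closes — contains both U and \lnot U.
          branch 2.2.2 (add \lnot ((S \land Q) \land P)):
            (\lnot T \lor \lnot U): β-rule — branch into \lnot T  //  \lnot U.
              branch 2.2.2.1 (add \lnot T):
                × closes — contains both T and \lnot T.
              branch 2.2.2.2 (add \lnot U):
                × closes — contains both U and \lnot U.
All 10 branches close.
Every branch closed, so the premises entail the conclusion.

Yes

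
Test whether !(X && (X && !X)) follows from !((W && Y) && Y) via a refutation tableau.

Initial set: {!((W && Y) && Y); !!(X && (X && !X))}.
!!(X && (X && !X)): α-rule — add X, (X && !X).
(X && !X): α-rule — add X, !X.
× closes — contains both X and !X.
All 1 branch closes.
Every branch closed, so the premises entail the conclusion.

Yes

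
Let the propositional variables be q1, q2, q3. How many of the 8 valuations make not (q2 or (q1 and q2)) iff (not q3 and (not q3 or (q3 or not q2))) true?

4

Initial set: {T (not (q2 or (q1 and q2)) iff (not q3 and (not q3 or (q3 or not q2))))}.
T (not (q2 or (q1 and q2)) iff (not q3 and (not q3 or (q3 or not q2)))): β-rule — branch into T not (q2 or (q1 and q2)), T (not q3 and (not q3 or (q3 or not q2)))  //  F not (q2 or (q1 and q2)), F (not q3 and (not q3 or (q3 or not q2))).
  branch 1 (add T not (q2 or (q1 and q2)), T (not q3 and (not q3 or (q3 or not q2)))):
    T not (q2 or (q1 and q2)): α-rule — add F q2, F (q1 and q2).
    T (not q3 and (not q3 or (q3 or not q2))): α-rule — add T not q3, T (not q3 or (q3 or not q2)).
    F (q1 and q2): β-rule — branch into F q1  //  F q2.
      branch 1.1 (add F q1):
        T (not q3 or (q3 or not q2)): β-rule — branch into T not q3  //  T (q3 or not q2).
          branch 1.1.1 (add T not q3):
            ○ open, literals {q1=false, q2=false, q3=false}.
          branch 1.1.2 (add T (q3 or not q2)):
            T (q3 or not q2): β-rule — branch into T q3  //  T not q2.
              branch 1.1.2.1 (add T q3):
                × closes — contains both q3 and not q3.
              branch 1.1.2.2 (add T not q2):
                ○ open, literals {q1=false, q2=false, q3=false}.
      branch 1.2 (add F q2):
        T (not q3 or (q3 or not q2)): β-rule — branch into T not q3  //  T (q3 or not q2).
          branch 1.2.1 (add T not q3):
            ○ open, literals {q2=false, q3=false}.
          branch 1.2.2 (add T (q3 or not q2)):
            T (q3 or not q2): β-rule — branch into T q3  //  T not q2.
              branch 1.2.2.1 (add T q3):
                × closes — contains both q3 and not q3.
              branch 1.2.2.2 (add T not q2):
                ○ open, literals {q2=false, q3=false}.
  branch 2 (add F not (q2 or (q1 and q2)), F (not q3 and (not q3 or (q3 or not q2)))):
    F not (q2 or (q1 and q2)): β-rule — branch into T q2  //  T (q1 and q2).
      branch 2.1 (add T q2):
        F (not q3 and (not q3 or (q3 or not q2))): β-rule — branch into F not q3  //  F (not q3 or (q3 or not q2)).
          branch 2.1.1 (add F not q3):
            ○ open, literals {q2=true, q3=true}.
          branch 2.1.2 (add F (not q3 or (q3 or not q2))):
            F (not q3 or (q3 or not q2)): α-rule — add F not q3, F (q3 or not q2).
            F (q3 or not q2): α-rule — add F q3, F not q2.
            × closes — contains both q3 and not q3.
      branch 2.2 (add T (q1 and q2)):
        T (q1 and q2): α-rule — add T q1, T q2.
        F (not q3 and (not q3 or (q3 or not q2))): β-rule — branch into F not q3  //  F (not q3 or (q3 or not q2)).
          branch 2.2.1 (add F not q3):
            ○ open, literals {q1=true, q2=true, q3=true}.
          branch 2.2.2 (add F (not q3 or (q3 or not q2))):
            F (not q3 or (q3 or not q2)): α-rule — add F not q3, F (q3 or not q2).
            F (q3 or not q2): α-rule — add F q3, F not q2.
            × closes — contains both q3 and not q3.
4 branches closed, 6 open.
Each open branch fixes some atoms; the unmentioned ones are free. Counting distinct full assignments: branch {q1=false, q2=false, q3=false} (none free) contributes 1 new; branch {q1=false, q2=false, q3=false} (none free) contributes 0 new; branch {q2=false, q3=false} (q1) contributes 1 new; branch {q2=false, q3=false} (q1) contributes 0 new; branch {q2=true, q3=true} (q1) contributes 2 new; branch {q1=true, q2=true, q3=true} (none free) contributes 0 new. Total: 4.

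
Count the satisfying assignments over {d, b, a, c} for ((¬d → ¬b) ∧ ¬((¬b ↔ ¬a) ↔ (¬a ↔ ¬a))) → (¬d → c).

15

Initial set: {(((¬d → ¬b) ∧ ¬((¬b ↔ ¬a) ↔ (¬a ↔ ¬a))) → (¬d → c))}.
(((¬d → ¬b) ∧ ¬((¬b ↔ ¬a) ↔ (¬a ↔ ¬a))) → (¬d → c)): β-rule — branch into ¬((¬d → ¬b) ∧ ¬((¬b ↔ ¬a) ↔ (¬a ↔ ¬a)))  //  (¬d → c).
  branch 1 (add ¬((¬d → ¬b) ∧ ¬((¬b ↔ ¬a) ↔ (¬a ↔ ¬a)))):
    ¬((¬d → ¬b) ∧ ¬((¬b ↔ ¬a) ↔ (¬a ↔ ¬a))): β-rule — branch into ¬(¬d → ¬b)  //  ¬¬((¬b ↔ ¬a) ↔ (¬a ↔ ¬a)).
      branch 1.1 (add ¬(¬d → ¬b)):
        ¬(¬d → ¬b): α-rule — add ¬d, ¬¬b.
        ○ open, literals {b=true, d=false}.
      branch 1.2 (add ¬¬((¬b ↔ ¬a) ↔ (¬a ↔ ¬a))):
        ¬¬((¬b ↔ ¬a) ↔ (¬a ↔ ¬a)): β-rule — branch into (¬b ↔ ¬a), (¬a ↔ ¬a)  //  ¬(¬b ↔ ¬a), ¬(¬a ↔ ¬a).
          branch 1.2.1 (add (¬b ↔ ¬a), (¬a ↔ ¬a)):
            (¬b ↔ ¬a): β-rule — branch into ¬b, ¬a  //  ¬¬b, ¬¬a.
              branch 1.2.1.1 (add ¬b, ¬a):
                (¬a ↔ ¬a): β-rule — branch into ¬a, ¬a  //  ¬¬a, ¬¬a.
                  branch 1.2.1.1.1 (add ¬a, ¬a):
                    ○ open, literals {a=false, b=false}.
                  branch 1.2.1.1.2 (add ¬¬a, ¬¬a):
                    × closes — contains both a and ¬a.
              branch 1.2.1.2 (add ¬¬b, ¬¬a):
                (¬a ↔ ¬a): β-rule — branch into ¬a, ¬a  //  ¬¬a, ¬¬a.
                  branch 1.2.1.2.1 (add ¬a, ¬a):
                    × closes — contains both a and ¬a.
                  branch 1.2.1.2.2 (add ¬¬a, ¬¬a):
                    ○ open, literals {a=true, b=true}.
          branch 1.2.2 (add ¬(¬b ↔ ¬a), ¬(¬a ↔ ¬a)):
            ¬(¬b ↔ ¬a): β-rule — branch into ¬b, ¬¬a  //  ¬¬b, ¬a.
              branch 1.2.2.1 (add ¬b, ¬¬a):
                ¬(¬a ↔ ¬a): β-rule — branch into ¬a, ¬¬a  //  ¬¬a, ¬a.
                  branch 1.2.2.1.1 (add ¬a, ¬¬a):
                    × closes — contains both a and ¬a.
                  branch 1.2.2.1.2 (add ¬¬a, ¬a):
                    × closes — contains both a and ¬a.
              branch 1.2.2.2 (add ¬¬b, ¬a):
                ¬(¬a ↔ ¬a): β-rule — branch into ¬a, ¬¬a  //  ¬¬a, ¬a.
                  branch 1.2.2.2.1 (add ¬a, ¬¬a):
                    × closes — contains both a and ¬a.
                  branch 1.2.2.2.2 (add ¬¬a, ¬a):
                    × closes — contains both a and ¬a.
  branch 2 (add (¬d → c)):
    (¬d → c): β-rule — branch into ¬¬d  //  c.
      branch 2.1 (add ¬¬d):
        ○ open, literals {d=true}.
      branch 2.2 (add c):
        ○ open, literals {c=true}.
6 branches closed, 5 open.
Each open branch fixes some atoms; the unmentioned ones are free. Counting distinct full assignments: branch {b=true, d=false} (a, c) contributes 4 new; branch {a=false, b=false} (d, c) contributes 4 new; branch {a=true, b=true} (d, c) contributes 2 new; branch {d=true} (b, a, c) contributes 4 new; branch {c=true} (d, b, a) contributes 1 new. Total: 15.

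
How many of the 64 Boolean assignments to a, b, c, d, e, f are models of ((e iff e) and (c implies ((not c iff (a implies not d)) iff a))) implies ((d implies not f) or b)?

56

Initial set: {T (((e iff e) and (c implies ((not c iff (a implies not d)) iff a))) implies ((d implies not f) or b))}.
T (((e iff e) and (c implies ((not c iff (a implies not d)) iff a))) implies ((d implies not f) or b)): β-rule — branch into F ((e iff e) and (c implies ((not c iff (a implies not d)) iff a)))  //  T ((d implies not f) or b).
  branch 1 (add F ((e iff e) and (c implies ((not c iff (a implies not d)) iff a)))):
    F ((e iff e) and (c implies ((not c iff (a implies not d)) iff a))): β-rule — branch into F (e iff e)  //  F (c implies ((not c iff (a implies not d)) iff a)).
      branch 1.1 (add F (e iff e)):
        F (e iff e): β-rule — branch into T e, F e  //  F e, T e.
          branch 1.1.1 (add T e, F e):
            × closes — contains both e and not e.
          branch 1.1.2 (add F e, T e):
            × closes — contains both e and not e.
      branch 1.2 (add F (c implies ((not c iff (a implies not d)) iff a))):
        F (c implies ((not c iff (a implies not d)) iff a)): α-rule — add T c, F ((not c iff (a implies not d)) iff a).
        F ((not c iff (a implies not d)) iff a): β-rule — branch into T (not c iff (a implies not d)), F a  //  F (not c iff (a implies not d)), T a.
          branch 1.2.1 (add T (not c iff (a implies not d)), F a):
            T (not c iff (a implies not d)): β-rule — branch into T not c, T (a implies not d)  //  F not c, F (a implies not d).
              branch 1.2.1.1 (add T not c, T (a implies not d)):
                × closes — contains both c and not c.
              branch 1.2.1.2 (add F not c, F (a implies not d)):
                F (a implies not d): α-rule — add T a, F not d.
                × closes — contains both a and not a.
          branch 1.2.2 (add F (not c iff (a implies not d)), T a):
            F (not c iff (a implies not d)): β-rule — branch into T not c, F (a implies not d)  //  F not c, T (a implies not d).
              branch 1.2.2.1 (add T not c, F (a implies not d)):
                × closes — contains both c and not c.
              branch 1.2.2.2 (add F not c, T (a implies not d)):
                T (a implies not d): β-rule — branch into F a  //  T not d.
                  branch 1.2.2.2.1 (add F a):
                    × closes — contains both a and not a.
                  branch 1.2.2.2.2 (add T not d):
                    ○ open, literals {a=true, c=true, d=false}.
  branch 2 (add T ((d implies not f) or b)):
    T ((d implies not f) or b): β-rule — branch into T (d implies not f)  //  T b.
      branch 2.1 (add T (d implies not f)):
        T (d implies not f): β-rule — branch into F d  //  T not f.
          branch 2.1.1 (add F d):
            ○ open, literals {d=false}.
          branch 2.1.2 (add T not f):
            ○ open, literals {f=false}.
      branch 2.2 (add T b):
        ○ open, literals {b=true}.
6 branches closed, 4 open.
Each open branch fixes some atoms; the unmentioned ones are free. Counting distinct full assignments: branch {a=true, c=true, d=false} (b, e, f) contributes 8 new; branch {d=false} (a, b, c, e, f) contributes 24 new; branch {f=false} (a, b, c, d, e) contributes 16 new; branch {b=true} (a, c, d, e, f) contributes 8 new. Total: 56.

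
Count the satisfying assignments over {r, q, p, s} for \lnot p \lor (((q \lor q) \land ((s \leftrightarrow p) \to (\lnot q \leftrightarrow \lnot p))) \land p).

Initial set: {(\lnot p \lor (((q \lor q) \land ((s \leftrightarrow p) \to (\lnot q \leftrightarrow \lnot p))) \land p))}.
(\lnot p \lor (((q \lor q) \land ((s \leftrightarrow p) \to (\lnot q \leftrightarrow \lnot p))) \land p)): β-rule — branch into \lnot p  //  (((q \lor q) \land ((s \leftrightarrow p) \to (\lnot q \leftrightarrow \lnot p))) \land p).
  branch 1 (add \lnot p):
    ○ open, literals {p=0}.
  branch 2 (add (((q \lor q) \land ((s \leftrightarrow p) \to (\lnot q \leftrightarrow \lnot p))) \land p)):
    (((q \lor q) \land ((s \leftrightarrow p) \to (\lnot q \leftrightarrow \lnot p))) \land p): α-rule — add ((q \lor q) \land ((s \leftrightarrow p) \to (\lnot q \leftrightarrow \lnot p))), p.
    ((q \lor q) \land ((s \leftrightarrow p) \to (\lnot q \leftrightarrow \lnot p))): α-rule — add (q \lor q), ((s \leftrightarrow p) \to (\lnot q \leftrightarrow \lnot p)).
    (q \lor q): β-rule — branch into q  //  q.
      branch 2.1 (add q):
        ((s \leftrightarrow p) \to (\lnot q \leftrightarrow \lnot p)): β-rule — branch into \lnot (s \leftrightarrow p)  //  (\lnot q \leftrightarrow \lnot p).
          branch 2.1.1 (add \lnot (s \leftrightarrow p)):
            \lnot (s \leftrightarrow p): β-rule — branch into s, \lnot p  //  \lnot s, p.
              branch 2.1.1.1 (add s, \lnot p):
                × closes — contains both p and \lnot p.
              branch 2.1.1.2 (add \lnot s, p):
                ○ open, literals {p=1, q=1, s=0}.
          branch 2.1.2 (add (\lnot q \leftrightarrow \lnot p)):
            (\lnot q \leftrightarrow \lnot p): β-rule — branch into \lnot q, \lnot p  //  \lnot \lnot q, \lnot \lnot p.
              branch 2.1.2.1 (add \lnot q, \lnot p):
                × closes — contains both q and \lnot q.
              branch 2.1.2.2 (add \lnot \lnot q, \lnot \lnot p):
                ○ open, literals {p=1, q=1}.
      branch 2.2 (add q):
        ((s \leftrightarrow p) \to (\lnot q \leftrightarrow \lnot p)): β-rule — branch into \lnot (s \leftrightarrow p)  //  (\lnot q \leftrightarrow \lnot p).
          branch 2.2.1 (add \lnot (s \leftrightarrow p)):
            \lnot (s \leftrightarrow p): β-rule — branch into s, \lnot p  //  \lnot s, p.
              branch 2.2.1.1 (add s, \lnot p):
                × closes — contains both p and \lnot p.
              branch 2.2.1.2 (add \lnot s, p):
                ○ open, literals {p=1, q=1, s=0}.
          branch 2.2.2 (add (\lnot q \leftrightarrow \lnot p)):
            (\lnot q \leftrightarrow \lnot p): β-rule — branch into \lnot q, \lnot p  //  \lnot \lnot q, \lnot \lnot p.
              branch 2.2.2.1 (add \lnot q, \lnot p):
                × closes — contains both q and \lnot q.
              branch 2.2.2.2 (add \lnot \lnot q, \lnot \lnot p):
                ○ open, literals {p=1, q=1}.
4 branches closed, 5 open.
Each open branch fixes some atoms; the unmentioned ones are free. Counting distinct full assignments: branch {p=0} (r, q, s) contributes 8 new; branch {p=1, q=1, s=0} (r) contributes 2 new; branch {p=1, q=1} (r, s) contributes 2 new; branch {p=1, q=1, s=0} (r) contributes 0 new; branch {p=1, q=1} (r, s) contributes 0 new. Total: 12.

12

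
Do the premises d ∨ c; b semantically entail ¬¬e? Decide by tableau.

No

Initial set: {(d ∨ c); b; ¬¬¬e}.
¬¬¬e: drop double negation, giving ¬e.
(d ∨ c): β-rule — branch into d  //  c.
  branch 1 (add d):
    ○ open, literals {b=1, d=1, e=0}.
  branch 2 (add c):
    ○ open, literals {b=1, c=1, e=0}.
0 branches closed, 2 open.
An open branch gives a countermodel: b=1, d=1, e=0 (unmentioned atoms arbitrary); the premises hold there but the conclusion fails.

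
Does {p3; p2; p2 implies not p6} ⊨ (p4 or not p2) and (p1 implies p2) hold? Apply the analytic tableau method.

No

Initial set: {p3; p2; (p2 implies not p6); not ((p4 or not p2) and (p1 implies p2))}.
(p2 implies not p6): β-rule — branch into not p2  //  not p6.
  branch 1 (add not p2):
    × closes — contains both p2 and not p2.
  branch 2 (add not p6):
    not ((p4 or not p2) and (p1 implies p2)): β-rule — branch into not (p4 or not p2)  //  not (p1 implies p2).
      branch 2.1 (add not (p4 or not p2)):
        not (p4 or not p2): α-rule — add not p4, not not p2.
        ○ open, literals {p2=T, p3=T, p4=F, p6=F}.
      branch 2.2 (add not (p1 implies p2)):
        not (p1 implies p2): α-rule — add p1, not p2.
        × closes — contains both p2 and not p2.
2 branches closed, 1 open.
An open branch gives a countermodel: p2=T, p3=T, p4=F, p6=F (unmentioned atoms arbitrary); the premises hold there but the conclusion fails.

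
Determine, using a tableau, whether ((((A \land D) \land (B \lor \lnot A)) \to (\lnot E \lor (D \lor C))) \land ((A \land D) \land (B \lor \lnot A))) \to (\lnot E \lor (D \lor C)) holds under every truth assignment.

Valid

Assume the negation and expand:
Initial set: {\lnot (((((A \land D) \land (B \lor \lnot A)) \to (\lnot E \lor (D \lor C))) \land ((A \land D) \land (B \lor \lnot A))) \to (\lnot E \lor (D \lor C)))}.
\lnot (((((A \land D) \land (B \lor \lnot A)) \to (\lnot E \lor (D \lor C))) \land ((A \land D) \land (B \lor \lnot A))) \to (\lnot E \lor (D \lor C))): α-rule — add ((((A \land D) \land (B \lor \lnot A)) \to (\lnot E \lor (D \lor C))) \land ((A \land D) \land (B \lor \lnot A))), \lnot (\lnot E \lor (D \lor C)).
((((A \land D) \land (B \lor \lnot A)) \to (\lnot E \lor (D \lor C))) \land ((A \land D) \land (B \lor \lnot A))): α-rule — add (((A \land D) \land (B \lor \lnot A)) \to (\lnot E \lor (D \lor C))), ((A \land D) \land (B \lor \lnot A)).
\lnot (\lnot E \lor (D \lor C)): α-rule — add \lnot \lnot E, \lnot (D \lor C).
((A \land D) \land (B \lor \lnot A)): α-rule — add (A \land D), (B \lor \lnot A).
\lnot (D \lor C): α-rule — add \lnot D, \lnot C.
(A \land D): α-rule — add A, D.
× closes — contains both D and \lnot D.
All 1 branch closes.
Every branch closed, so the negation is unsatisfiable and the formula is valid.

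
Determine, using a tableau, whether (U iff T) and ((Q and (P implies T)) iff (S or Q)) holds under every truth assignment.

Not valid

Assume the negation and expand:
Initial set: {not ((U iff T) and ((Q and (P implies T)) iff (S or Q)))}.
not ((U iff T) and ((Q and (P implies T)) iff (S or Q))): β-rule — branch into not (U iff T)  //  not ((Q and (P implies T)) iff (S or Q)).
  branch 1 (add not (U iff T)):
    not (U iff T): β-rule — branch into U, not T  //  not U, T.
      branch 1.1 (add U, not T):
        ○ open, literals {T=F, U=T}.
      branch 1.2 (add not U, T):
        ○ open, literals {T=T, U=F}.
  branch 2 (add not ((Q and (P implies T)) iff (S or Q))):
    not ((Q and (P implies T)) iff (S or Q)): β-rule — branch into (Q and (P implies T)), not (S or Q)  //  not (Q and (P implies T)), (S or Q).
      branch 2.1 (add (Q and (P implies T)), not (S or Q)):
        (Q and (P implies T)): α-rule — add Q, (P implies T).
        not (S or Q): α-rule — add not S, not Q.
        × closes — contains both Q and not Q.
      branch 2.2 (add not (Q and (P implies T)), (S or Q)):
        not (Q and (P implies T)): β-rule — branch into not Q  //  not (P implies T).
          branch 2.2.1 (add not Q):
            (S or Q): β-rule — branch into S  //  Q.
              branch 2.2.1.1 (add S):
                ○ open, literals {Q=F, S=T}.
              branch 2.2.1.2 (add Q):
                × closes — contains both Q and not Q.
          branch 2.2.2 (add not (P implies T)):
            not (P implies T): α-rule — add P, not T.
            (S or Q): β-rule — branch into S  //  Q.
              branch 2.2.2.1 (add S):
                ○ open, literals {P=T, S=T, T=F}.
              branch 2.2.2.2 (add Q):
                ○ open, literals {P=T, Q=T, T=F}.
2 branches closed, 5 open.
An open branch gives a countermodel: T=F, U=T (unmentioned atoms arbitrary); under it the original formula is false.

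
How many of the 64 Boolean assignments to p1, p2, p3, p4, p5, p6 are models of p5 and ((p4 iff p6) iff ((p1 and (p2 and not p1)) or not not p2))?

Initial set: {(p5 and ((p4 iff p6) iff ((p1 and (p2 and not p1)) or not not p2)))}.
(p5 and ((p4 iff p6) iff ((p1 and (p2 and not p1)) or not not p2))): α-rule — add p5, ((p4 iff p6) iff ((p1 and (p2 and not p1)) or not not p2)).
((p4 iff p6) iff ((p1 and (p2 and not p1)) or not not p2)): β-rule — branch into (p4 iff p6), ((p1 and (p2 and not p1)) or not not p2)  //  not (p4 iff p6), not ((p1 and (p2 and not p1)) or not not p2).
  branch 1 (add (p4 iff p6), ((p1 and (p2 and not p1)) or not not p2)):
    (p4 iff p6): β-rule — branch into p4, p6  //  not p4, not p6.
      branch 1.1 (add p4, p6):
        ((p1 and (p2 and not p1)) or not not p2): β-rule — branch into (p1 and (p2 and not p1))  //  not not p2.
          branch 1.1.1 (add (p1 and (p2 and not p1))):
            (p1 and (p2 and not p1)): α-rule — add p1, (p2 and not p1).
            (p2 and not p1): α-rule — add p2, not p1.
            × closes — contains both p1 and not p1.
          branch 1.1.2 (add not not p2):
            not not p2: drop double negation, giving p2.
            ○ open, literals {p2=true, p4=true, p5=true, p6=true}.
      branch 1.2 (add not p4, not p6):
        ((p1 and (p2 and not p1)) or not not p2): β-rule — branch into (p1 and (p2 and not p1))  //  not not p2.
          branch 1.2.1 (add (p1 and (p2 and not p1))):
            (p1 and (p2 and not p1)): α-rule — add p1, (p2 and not p1).
            (p2 and not p1): α-rule — add p2, not p1.
            × closes — contains both p1 and not p1.
          branch 1.2.2 (add not not p2):
            not not p2: drop double negation, giving p2.
            ○ open, literals {p2=true, p4=false, p5=true, p6=false}.
  branch 2 (add not (p4 iff p6), not ((p1 and (p2 and not p1)) or not not p2)):
    not ((p1 and (p2 and not p1)) or not not p2): α-rule — add not (p1 and (p2 and not p1)), not not not p2.
    not not not p2: drop double negation, giving not p2.
    not (p4 iff p6): β-rule — branch into p4, not p6  //  not p4, p6.
      branch 2.1 (add p4, not p6):
        not (p1 and (p2 and not p1)): β-rule — branch into not p1  //  not (p2 and not p1).
          branch 2.1.1 (add not p1):
            ○ open, literals {p1=false, p2=false, p4=true, p5=true, p6=false}.
          branch 2.1.2 (add not (p2 and not p1)):
            not (p2 and not p1): β-rule — branch into not p2  //  not not p1.
              branch 2.1.2.1 (add not p2):
                ○ open, literals {p2=false, p4=true, p5=true, p6=false}.
              branch 2.1.2.2 (add not not p1):
                ○ open, literals {p1=true, p2=false, p4=true, p5=true, p6=false}.
      branch 2.2 (add not p4, p6):
        not (p1 and (p2 and not p1)): β-rule — branch into not p1  //  not (p2 and not p1).
          branch 2.2.1 (add not p1):
            ○ open, literals {p1=false, p2=false, p4=false, p5=true, p6=true}.
          branch 2.2.2 (add not (p2 and not p1)):
            not (p2 and not p1): β-rule — branch into not p2  //  not not p1.
              branch 2.2.2.1 (add not p2):
                ○ open, literals {p2=false, p4=false, p5=true, p6=true}.
              branch 2.2.2.2 (add not not p1):
                ○ open, literals {p1=true, p2=false, p4=false, p5=true, p6=true}.
2 branches closed, 8 open.
Each open branch fixes some atoms; the unmentioned ones are free. Counting distinct full assignments: branch {p2=true, p4=true, p5=true, p6=true} (p1, p3) contributes 4 new; branch {p2=true, p4=false, p5=true, p6=false} (p1, p3) contributes 4 new; branch {p1=false, p2=false, p4=true, p5=true, p6=false} (p3) contributes 2 new; branch {p2=false, p4=true, p5=true, p6=false} (p1, p3) contributes 2 new; branch {p1=true, p2=false, p4=true, p5=true, p6=false} (p3) contributes 0 new; branch {p1=false, p2=false, p4=false, p5=true, p6=true} (p3) contributes 2 new; branch {p2=false, p4=false, p5=true, p6=true} (p1, p3) contributes 2 new; branch {p1=true, p2=false, p4=false, p5=true, p6=true} (p3) contributes 0 new. Total: 16.

16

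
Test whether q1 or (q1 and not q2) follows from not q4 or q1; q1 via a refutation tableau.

Yes

Initial set: {T (not q4 or q1); T q1; F (q1 or (q1 and not q2))}.
F (q1 or (q1 and not q2)): α-rule — add F q1, F (q1 and not q2).
× closes — contains both q1 and not q1.
All 1 branch closes.
Every branch closed, so the premises entail the conclusion.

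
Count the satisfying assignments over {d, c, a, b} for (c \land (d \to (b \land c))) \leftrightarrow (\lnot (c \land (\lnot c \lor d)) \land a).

8

Initial set: {((c \land (d \to (b \land c))) \leftrightarrow (\lnot (c \land (\lnot c \lor d)) \land a))}.
((c \land (d \to (b \land c))) \leftrightarrow (\lnot (c \land (\lnot c \lor d)) \land a)): β-rule — branch into (c \land (d \to (b \land c))), (\lnot (c \land (\lnot c \lor d)) \land a)  //  \lnot (c \land (d \to (b \land c))), \lnot (\lnot (c \land (\lnot c \lor d)) \land a).
  branch 1 (add (c \land (d \to (b \land c))), (\lnot (c \land (\lnot c \lor d)) \land a)):
    (c \land (d \to (b \land c))): α-rule — add c, (d \to (b \land c)).
    (\lnot (c \land (\lnot c \lor d)) \land a): α-rule — add \lnot (c \land (\lnot c \lor d)), a.
    (d \to (b \land c)): β-rule — branch into \lnot d  //  (b \land c).
      branch 1.1 (add \lnot d):
        \lnot (c \land (\lnot c \lor d)): β-rule — branch into \lnot c  //  \lnot (\lnot c \lor d).
          branch 1.1.1 (add \lnot c):
            × closes — contains both c and \lnot c.
          branch 1.1.2 (add \lnot (\lnot c \lor d)):
            \lnot (\lnot c \lor d): α-rule — add \lnot \lnot c, \lnot d.
            ○ open, literals {a=T, c=T, d=F}.
      branch 1.2 (add (b \land c)):
        (b \land c): α-rule — add b, c.
        \lnot (c \land (\lnot c \lor d)): β-rule — branch into \lnot c  //  \lnot (\lnot c \lor d).
          branch 1.2.1 (add \lnot c):
            × closes — contains both c and \lnot c.
          branch 1.2.2 (add \lnot (\lnot c \lor d)):
            \lnot (\lnot c \lor d): α-rule — add \lnot \lnot c, \lnot d.
            ○ open, literals {a=T, b=T, c=T, d=F}.
  branch 2 (add \lnot (c \land (d \to (b \land c))), \lnot (\lnot (c \land (\lnot c \lor d)) \land a)):
    \lnot (c \land (d \to (b \land c))): β-rule — branch into \lnot c  //  \lnot (d \to (b \land c)).
      branch 2.1 (add \lnot c):
        \lnot (\lnot (c \land (\lnot c \lor d)) \land a): β-rule — branch into \lnot \lnot (c \land (\lnot c \lor d))  //  \lnot a.
          branch 2.1.1 (add \lnot \lnot (c \land (\lnot c \lor d))):
            \lnot \lnot (c \land (\lnot c \lor d)): α-rule — add c, (\lnot c \lor d).
            × closes — contains both c and \lnot c.
          branch 2.1.2 (add \lnot a):
            ○ open, literals {a=F, c=F}.
      branch 2.2 (add \lnot (d \to (b \land c))):
        \lnot (d \to (b \land c)): α-rule — add d, \lnot (b \land c).
        \lnot (\lnot (c \land (\lnot c \lor d)) \land a): β-rule — branch into \lnot \lnot (c \land (\lnot c \lor d))  //  \lnot a.
          branch 2.2.1 (add \lnot \lnot (c \land (\lnot c \lor d))):
            \lnot \lnot (c \land (\lnot c \lor d)): α-rule — add c, (\lnot c \lor d).
            \lnot (b \land c): β-rule — branch into \lnot b  //  \lnot c.
              branch 2.2.1.1 (add \lnot b):
                (\lnot c \lor d): β-rule — branch into \lnot c  //  d.
                  branch 2.2.1.1.1 (add \lnot c):
                    × closes — contains both c and \lnot c.
                  branch 2.2.1.1.2 (add d):
                    ○ open, literals {b=F, c=T, d=T}.
              branch 2.2.1.2 (add \lnot c):
                × closes — contains both c and \lnot c.
          branch 2.2.2 (add \lnot a):
            \lnot (b \land c): β-rule — branch into \lnot b  //  \lnot c.
              branch 2.2.2.1 (add \lnot b):
                ○ open, literals {a=F, b=F, d=T}.
              branch 2.2.2.2 (add \lnot c):
                ○ open, literals {a=F, c=F, d=T}.
5 branches closed, 6 open.
Each open branch fixes some atoms; the unmentioned ones are free. Counting distinct full assignments: branch {a=T, c=T, d=F} (b) contributes 2 new; branch {a=T, b=T, c=T, d=F} (none free) contributes 0 new; branch {a=F, c=F} (d, b) contributes 4 new; branch {b=F, c=T, d=T} (a) contributes 2 new; branch {a=F, b=F, d=T} (c) contributes 0 new; branch {a=F, c=F, d=T} (b) contributes 0 new. Total: 8.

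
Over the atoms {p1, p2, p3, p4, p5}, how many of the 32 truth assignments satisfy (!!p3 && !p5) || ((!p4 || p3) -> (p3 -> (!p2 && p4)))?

26

Initial set: {((!!p3 && !p5) || ((!p4 || p3) -> (p3 -> (!p2 && p4))))}.
((!!p3 && !p5) || ((!p4 || p3) -> (p3 -> (!p2 && p4)))): β-rule — branch into (!!p3 && !p5)  //  ((!p4 || p3) -> (p3 -> (!p2 && p4))).
  branch 1 (add (!!p3 && !p5)):
    (!!p3 && !p5): α-rule — add !!p3, !p5.
    !!p3: drop double negation, giving p3.
    ○ open, literals {p3=1, p5=0}.
  branch 2 (add ((!p4 || p3) -> (p3 -> (!p2 && p4)))):
    ((!p4 || p3) -> (p3 -> (!p2 && p4))): β-rule — branch into !(!p4 || p3)  //  (p3 -> (!p2 && p4)).
      branch 2.1 (add !(!p4 || p3)):
        !(!p4 || p3): α-rule — add !!p4, !p3.
        ○ open, literals {p3=0, p4=1}.
      branch 2.2 (add (p3 -> (!p2 && p4))):
        (p3 -> (!p2 && p4)): β-rule — branch into !p3  //  (!p2 && p4).
          branch 2.2.1 (add !p3):
            ○ open, literals {p3=0}.
          branch 2.2.2 (add (!p2 && p4)):
            (!p2 && p4): α-rule — add !p2, p4.
            ○ open, literals {p2=0, p4=1}.
0 branches closed, 4 open.
Each open branch fixes some atoms; the unmentioned ones are free. Counting distinct full assignments: branch {p3=1, p5=0} (p1, p2, p4) contributes 8 new; branch {p3=0, p4=1} (p1, p2, p5) contributes 8 new; branch {p3=0} (p1, p2, p4, p5) contributes 8 new; branch {p2=0, p4=1} (p1, p3, p5) contributes 2 new. Total: 26.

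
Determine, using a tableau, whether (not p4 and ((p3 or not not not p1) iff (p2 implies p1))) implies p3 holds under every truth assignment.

Not valid

Assume the negation and expand:
Initial set: {not ((not p4 and ((p3 or not not not p1) iff (p2 implies p1))) implies p3)}.
not ((not p4 and ((p3 or not not not p1) iff (p2 implies p1))) implies p3): α-rule — add (not p4 and ((p3 or not not not p1) iff (p2 implies p1))), not p3.
(not p4 and ((p3 or not not not p1) iff (p2 implies p1))): α-rule — add not p4, ((p3 or not not not p1) iff (p2 implies p1)).
((p3 or not not not p1) iff (p2 implies p1)): β-rule — branch into (p3 or not not not p1), (p2 implies p1)  //  not (p3 or not not not p1), not (p2 implies p1).
  branch 1 (add (p3 or not not not p1), (p2 implies p1)):
    (p3 or not not not p1): β-rule — branch into p3  //  not not not p1.
      branch 1.1 (add p3):
        × closes — contains both p3 and not p3.
      branch 1.2 (add not not not p1):
        not not not p1: drop double negation, giving not p1.
        (p2 implies p1): β-rule — branch into not p2  //  p1.
          branch 1.2.1 (add not p2):
            ○ open, literals {p1=F, p2=F, p3=F, p4=F}.
          branch 1.2.2 (add p1):
            × closes — contains both p1 and not p1.
  branch 2 (add not (p3 or not not not p1), not (p2 implies p1)):
    not (p3 or not not not p1): α-rule — add not p3, not not not not p1.
    not (p2 implies p1): α-rule — add p2, not p1.
    not not not not p1: drop double negation, giving not not p1.
    × closes — contains both p1 and not p1.
3 branches closed, 1 open.
An open branch gives a countermodel: p1=F, p2=F, p3=F, p4=F (unmentioned atoms arbitrary); under it the original formula is false.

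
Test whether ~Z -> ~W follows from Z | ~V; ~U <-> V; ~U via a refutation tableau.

Initial set: {(Z | ~V); (~U <-> V); ~U; ~(~Z -> ~W)}.
~(~Z -> ~W): α-rule — add ~Z, ~~W.
(Z | ~V): β-rule — branch into Z  //  ~V.
  branch 1 (add Z):
    × closes — contains both Z and ~Z.
  branch 2 (add ~V):
    (~U <-> V): β-rule — branch into ~U, V  //  ~~U, ~V.
      branch 2.1 (add ~U, V):
        × closes — contains both V and ~V.
      branch 2.2 (add ~~U, ~V):
        × closes — contains both U and ~U.
All 3 branches close.
Every branch closed, so the premises entail the conclusion.

Yes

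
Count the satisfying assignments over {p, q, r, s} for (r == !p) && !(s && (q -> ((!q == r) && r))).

6

Initial set: {((r == !p) && !(s && (q -> ((!q == r) && r))))}.
((r == !p) && !(s && (q -> ((!q == r) && r)))): α-rule — add (r == !p), !(s && (q -> ((!q == r) && r))).
(r == !p): β-rule — branch into r, !p  //  !r, !!p.
  branch 1 (add r, !p):
    !(s && (q -> ((!q == r) && r))): β-rule — branch into !s  //  !(q -> ((!q == r) && r)).
      branch 1.1 (add !s):
        ○ open, literals {p=false, r=true, s=false}.
      branch 1.2 (add !(q -> ((!q == r) && r))):
        !(q -> ((!q == r) && r)): α-rule — add q, !((!q == r) && r).
        !((!q == r) && r): β-rule — branch into !(!q == r)  //  !r.
          branch 1.2.1 (add !(!q == r)):
            !(!q == r): β-rule — branch into !q, !r  //  !!q, r.
              branch 1.2.1.1 (add !q, !r):
                × closes — contains both q and !q.
              branch 1.2.1.2 (add !!q, r):
                ○ open, literals {p=false, q=true, r=true}.
          branch 1.2.2 (add !r):
            × closes — contains both r and !r.
  branch 2 (add !r, !!p):
    !(s && (q -> ((!q == r) && r))): β-rule — branch into !s  //  !(q -> ((!q == r) && r)).
      branch 2.1 (add !s):
        ○ open, literals {p=true, r=false, s=false}.
      branch 2.2 (add !(q -> ((!q == r) && r))):
        !(q -> ((!q == r) && r)): α-rule — add q, !((!q == r) && r).
        !((!q == r) && r): β-rule — branch into !(!q == r)  //  !r.
          branch 2.2.1 (add !(!q == r)):
            !(!q == r): β-rule — branch into !q, !r  //  !!q, r.
              branch 2.2.1.1 (add !q, !r):
                × closes — contains both q and !q.
              branch 2.2.1.2 (add !!q, r):
                × closes — contains both r and !r.
          branch 2.2.2 (add !r):
            ○ open, literals {p=true, q=true, r=false}.
4 branches closed, 4 open.
Each open branch fixes some atoms; the unmentioned ones are free. Counting distinct full assignments: branch {p=false, r=true, s=false} (q) contributes 2 new; branch {p=false, q=true, r=true} (s) contributes 1 new; branch {p=true, r=false, s=false} (q) contributes 2 new; branch {p=true, q=true, r=false} (s) contributes 1 new. Total: 6.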